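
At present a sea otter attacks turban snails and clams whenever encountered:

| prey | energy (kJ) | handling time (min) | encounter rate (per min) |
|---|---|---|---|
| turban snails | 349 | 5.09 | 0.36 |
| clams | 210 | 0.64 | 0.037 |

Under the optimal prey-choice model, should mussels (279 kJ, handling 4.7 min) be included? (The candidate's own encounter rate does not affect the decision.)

Intake rate on the current diet: R = (0.36×349 + 0.037×210) / (1 + 0.36×5.09 + 0.037×0.64) = 133.4/2.856 = 46.71 kJ/min.
Profitability of mussels: 279/4.7 = 59.36 kJ/min.
Since 59.36 > R, including mussels increases the long-run rate.

Yes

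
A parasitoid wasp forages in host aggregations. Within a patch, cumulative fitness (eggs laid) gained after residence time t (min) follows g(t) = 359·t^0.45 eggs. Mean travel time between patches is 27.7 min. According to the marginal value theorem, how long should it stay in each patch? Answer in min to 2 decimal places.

Optimal t* satisfies g'(t*) = g(t*)/(T + t*).
g'(t) = 0.45·359·t^-0.55. Setting 0.45·359·t^-0.55 = 359·t^0.45/(27.7+t) gives 0.45(27.7+t) = t, so 0.55·t = 0.45×27.7.
t* = 0.45×27.7/0.55 = 22.66 min.

22.66 min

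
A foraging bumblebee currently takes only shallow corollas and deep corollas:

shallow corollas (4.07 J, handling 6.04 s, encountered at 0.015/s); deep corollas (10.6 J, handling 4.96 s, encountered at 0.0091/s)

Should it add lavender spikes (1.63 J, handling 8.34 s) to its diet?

Intake rate on the current diet: R = (0.015×4.07 + 0.0091×10.6) / (1 + 0.015×6.04 + 0.0091×4.96) = 0.1575/1.136 = 0.1387 J/s.
Profitability of lavender spikes: 1.63/8.34 = 0.1954 J/s.
Since 0.1954 > R, including lavender spikes increases the long-run rate.

Yes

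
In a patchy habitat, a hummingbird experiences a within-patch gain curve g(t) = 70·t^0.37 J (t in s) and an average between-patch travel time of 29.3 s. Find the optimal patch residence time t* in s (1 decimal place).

By the marginal value theorem, leave when the instantaneous gain rate g'(t) equals the habitat-wide average g(t)/(T + t).
g'(t) = 0.37·70·t^-0.63. Setting 0.37·70·t^-0.63 = 70·t^0.37/(29.3+t) gives 0.37(29.3+t) = t, so 0.63·t = 0.37×29.3.
t* = 0.37×29.3/0.63 = 17.21 s.

17.2 s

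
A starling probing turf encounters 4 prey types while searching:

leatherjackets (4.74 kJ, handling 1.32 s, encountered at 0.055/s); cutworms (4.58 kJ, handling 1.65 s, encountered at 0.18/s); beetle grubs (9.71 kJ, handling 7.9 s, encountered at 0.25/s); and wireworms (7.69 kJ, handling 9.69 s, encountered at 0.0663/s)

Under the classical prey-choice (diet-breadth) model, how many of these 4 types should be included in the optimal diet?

3

E/h in descending order: leatherjackets 3.59, cutworms 2.78, beetle grubs 1.23, wireworms 0.794 kJ/s. The optimal diet is the largest prefix of this list for which every included type satisfies E_i/h_i > R on the types above it.
Rate on top 1: 0.2431. cutworms: 2.78 > 0.2431 → include.
Rate on top 2: 0.7923. beetle grubs: 1.23 > 0.7923 → include.
Rate on top 3: 1.05. wireworms: 0.794 < 1.05 → exclude; stop.
Optimal diet: leatherjackets, cutworms, beetle grubs — 3 of 4 types.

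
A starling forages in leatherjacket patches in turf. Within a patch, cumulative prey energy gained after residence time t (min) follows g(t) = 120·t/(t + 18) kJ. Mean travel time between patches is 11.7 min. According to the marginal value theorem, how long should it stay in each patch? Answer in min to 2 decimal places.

Maximise g(t)/(T+t): set derivative to zero → g'(t)(T+t) = g(t).
g'(t) = 120·18/(t + 18)². Setting 120·18/(t+18)² = 120t/[(t+18)(11.7+t)] gives 18(11.7+t) = t(t+18), so t² = 18×11.7 = 210.6.
t* = √210.6 = 14.51 min.

14.51 min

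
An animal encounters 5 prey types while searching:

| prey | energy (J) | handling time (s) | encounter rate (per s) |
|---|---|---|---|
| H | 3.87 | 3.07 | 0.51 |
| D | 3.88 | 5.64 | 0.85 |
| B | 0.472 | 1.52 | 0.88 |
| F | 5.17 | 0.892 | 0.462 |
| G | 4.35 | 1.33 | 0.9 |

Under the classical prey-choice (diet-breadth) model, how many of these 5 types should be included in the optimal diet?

E/h in descending order: F 5.8, G 3.27, H 1.26, D 0.688, B 0.311 J/s. The optimal diet is the largest prefix of this list for which every included type satisfies E_i/h_i > R on the types above it.
Rate on top 1: 1.691. G: 3.27 > 1.691 → include.
Rate on top 2: 2.416. H: 1.26 < 2.416 → exclude; stop.
Optimal diet: F, G — 2 of 5 types.

2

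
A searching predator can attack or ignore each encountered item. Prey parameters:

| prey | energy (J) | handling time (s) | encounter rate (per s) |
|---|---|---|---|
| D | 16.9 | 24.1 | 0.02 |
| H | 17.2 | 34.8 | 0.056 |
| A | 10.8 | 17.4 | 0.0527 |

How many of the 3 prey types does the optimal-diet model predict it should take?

E/h in descending order: D 0.701, A 0.621, H 0.494 J/s. The optimal diet is the largest prefix of this list for which every included type satisfies E_i/h_i > R on the types above it.
Rate on top 1: 0.2281. A: 0.621 > 0.2281 → include.
Rate on top 2: 0.3781. H: 0.494 > 0.3781 → include.
Optimal diet: D, A, H — 3 of 3 types.

3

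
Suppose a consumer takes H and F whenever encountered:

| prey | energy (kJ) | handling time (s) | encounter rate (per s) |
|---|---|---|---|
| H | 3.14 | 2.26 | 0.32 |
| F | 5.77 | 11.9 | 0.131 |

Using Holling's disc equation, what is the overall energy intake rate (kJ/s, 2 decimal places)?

R = (0.32×3.14 + 0.131×5.77) / (1 + 0.32×2.26 + 0.131×11.9) = 1.761/3.282 = 0.5364 kJ/s.

0.54 kJ/s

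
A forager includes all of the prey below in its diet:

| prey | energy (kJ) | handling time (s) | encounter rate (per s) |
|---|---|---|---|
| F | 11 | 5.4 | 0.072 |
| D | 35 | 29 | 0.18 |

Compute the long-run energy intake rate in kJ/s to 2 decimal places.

1.07 kJ/s

R = Σλ_iE_i / (1 + Σλ_ih_i)
Numerator: 0.072×11 + 0.18×35 = 7.092
Denominator: 1 + 0.072×5.4 + 0.18×29 = 6.609
R = 7.092/6.609 = 1.073 kJ/s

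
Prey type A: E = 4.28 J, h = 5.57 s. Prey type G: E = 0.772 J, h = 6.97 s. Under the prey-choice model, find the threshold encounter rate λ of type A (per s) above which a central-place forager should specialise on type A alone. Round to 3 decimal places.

0.030 per s

Drop type G once their profitability E₂/h₂ falls below the rate achievable on type A alone: E₂/h₂ = λE₁/(1 + λh₁).
Solve for λ: λE₁h₂ = E₂(1 + λh₁) → λ(E₁h₂ − E₂h₁) = E₂ → λ = E₂/(E₁h₂ − E₂h₁).
λ = 0.772/(4.28×6.97 − 0.772×5.57) = 0.772/25.53 = 0.03024 per s.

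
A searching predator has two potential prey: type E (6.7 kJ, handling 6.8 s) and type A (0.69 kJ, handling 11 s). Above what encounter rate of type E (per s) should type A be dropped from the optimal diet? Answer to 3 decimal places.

0.010 per s

The zero-one rule: include type A iff E₂/h₂ > λE₁/(1+λh₁). Equality gives the switch point.
λE₁h₂ = E₂ + λE₂h₁ ⇒ λ = E₂/(E₁h₂ − E₂h₁) = 0.69/(73.7 − 4.692) = 0.009999 per s.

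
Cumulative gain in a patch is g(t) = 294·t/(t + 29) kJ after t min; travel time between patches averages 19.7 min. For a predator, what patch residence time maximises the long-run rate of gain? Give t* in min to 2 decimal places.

Maximise g(t)/(T+t): set derivative to zero → g'(t)(T+t) = g(t).
g'(t) = 294·29/(t + 29)². Setting 294·29/(t+29)² = 294t/[(t+29)(19.7+t)] gives 29(19.7+t) = t(t+29), so t² = 29×19.7 = 571.3.
t* = √571.3 = 23.9 min.

23.90 min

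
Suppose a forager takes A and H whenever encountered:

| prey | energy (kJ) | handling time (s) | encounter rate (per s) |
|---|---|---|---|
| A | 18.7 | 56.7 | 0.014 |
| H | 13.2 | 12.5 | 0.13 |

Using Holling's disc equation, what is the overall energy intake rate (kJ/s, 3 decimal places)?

R = (0.014×18.7 + 0.13×13.2) / (1 + 0.014×56.7 + 0.13×12.5) = 1.978/3.419 = 0.5785 kJ/s.

0.579 kJ/s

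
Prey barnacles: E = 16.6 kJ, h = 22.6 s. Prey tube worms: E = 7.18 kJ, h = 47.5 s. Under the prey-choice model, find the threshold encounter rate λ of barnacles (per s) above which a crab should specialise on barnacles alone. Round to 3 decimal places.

0.011 per s

The zero-one rule: include tube worms iff E₂/h₂ > λE₁/(1+λh₁). Equality gives the switch point.
λE₁h₂ = E₂ + λE₂h₁ ⇒ λ = E₂/(E₁h₂ − E₂h₁) = 7.18/(788.5 − 162.3) = 0.01147 per s.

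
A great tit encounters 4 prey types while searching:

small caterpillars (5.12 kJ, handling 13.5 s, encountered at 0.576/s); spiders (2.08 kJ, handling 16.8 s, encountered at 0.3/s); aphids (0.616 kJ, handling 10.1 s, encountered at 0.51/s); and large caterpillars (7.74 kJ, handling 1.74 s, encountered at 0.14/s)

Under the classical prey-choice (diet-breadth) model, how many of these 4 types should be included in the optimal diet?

E/h in descending order: large caterpillars 4.45, small caterpillars 0.379, spiders 0.124, aphids 0.061 kJ/s. The optimal diet is the largest prefix of this list for which every included type satisfies E_i/h_i > R on the types above it.
Rate on top 1: 0.8713. small caterpillars: 0.379 < 0.8713 → exclude; stop.
Optimal diet: large caterpillars — 1 of 4 types.

1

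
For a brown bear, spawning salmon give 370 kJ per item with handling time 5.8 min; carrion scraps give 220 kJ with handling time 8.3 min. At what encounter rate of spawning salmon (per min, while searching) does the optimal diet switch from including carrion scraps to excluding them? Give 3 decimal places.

The zero-one rule: include carrion scraps iff E₂/h₂ > λE₁/(1+λh₁). Equality gives the switch point.
λE₁h₂ = E₂ + λE₂h₁ ⇒ λ = E₂/(E₁h₂ − E₂h₁) = 220/(3071 − 1276) = 0.1226 per min.

0.123 per min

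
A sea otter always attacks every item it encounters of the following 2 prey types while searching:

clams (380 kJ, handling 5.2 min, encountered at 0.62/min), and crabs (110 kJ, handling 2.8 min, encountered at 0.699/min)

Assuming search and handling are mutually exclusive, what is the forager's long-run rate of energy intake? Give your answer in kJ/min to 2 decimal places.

Energy encountered per unit search time: 0.62×380 + 0.699×110 = 312.5 kJ/min.
Handling time per unit search time: 0.62×5.2 + 0.699×2.8 = 5.181.
Rate = 312.5/(1 + 5.181) = 50.55 kJ/min.

50.55 kJ/min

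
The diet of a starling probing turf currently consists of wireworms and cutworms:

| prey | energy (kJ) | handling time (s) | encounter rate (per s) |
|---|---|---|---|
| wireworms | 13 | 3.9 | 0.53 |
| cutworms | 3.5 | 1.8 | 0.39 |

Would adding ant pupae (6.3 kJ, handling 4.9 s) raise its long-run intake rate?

No

On wireworms and cutworms alone, R = ΣλE/(1+Σλh) = 8.255/3.769 = 2.19 kJ/s.
ant pupae: E/h = 6.3/4.9 = 1.286 kJ/s.
1.286 < 2.19, so adding ant pupae would lower the average — exclude it.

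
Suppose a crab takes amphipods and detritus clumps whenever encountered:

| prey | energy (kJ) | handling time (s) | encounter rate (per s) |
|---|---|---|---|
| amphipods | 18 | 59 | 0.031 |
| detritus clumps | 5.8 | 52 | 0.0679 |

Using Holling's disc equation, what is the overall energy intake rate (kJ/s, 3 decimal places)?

R = (0.031×18 + 0.0679×5.8) / (1 + 0.031×59 + 0.0679×52) = 0.9518/6.36 = 0.1497 kJ/s.

0.150 kJ/s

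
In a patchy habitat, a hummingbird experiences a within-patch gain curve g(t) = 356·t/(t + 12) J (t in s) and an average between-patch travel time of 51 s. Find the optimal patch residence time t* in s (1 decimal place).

24.7 s

By the marginal value theorem, leave when the instantaneous gain rate g'(t) equals the habitat-wide average g(t)/(T + t).
g'(t) = 356·12/(t + 12)². Setting 356·12/(t+12)² = 356t/[(t+12)(51+t)] gives 12(51+t) = t(t+12), so t² = 12×51 = 612.
t* = √612 = 24.74 s.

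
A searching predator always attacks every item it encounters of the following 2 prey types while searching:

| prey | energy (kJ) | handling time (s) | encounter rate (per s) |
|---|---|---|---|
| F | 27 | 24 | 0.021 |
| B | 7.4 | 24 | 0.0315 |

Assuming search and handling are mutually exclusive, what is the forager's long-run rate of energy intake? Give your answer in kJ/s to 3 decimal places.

0.354 kJ/s

Energy encountered per unit search time: 0.021×27 + 0.0315×7.4 = 0.8001 kJ/s.
Handling time per unit search time: 0.021×24 + 0.0315×24 = 1.26.
Rate = 0.8001/(1 + 1.26) = 0.354 kJ/s.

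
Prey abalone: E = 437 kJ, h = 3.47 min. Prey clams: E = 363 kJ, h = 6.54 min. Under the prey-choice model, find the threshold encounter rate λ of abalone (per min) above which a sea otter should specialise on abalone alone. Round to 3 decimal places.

The zero-one rule: include clams iff E₂/h₂ > λE₁/(1+λh₁). Equality gives the switch point.
λE₁h₂ = E₂ + λE₂h₁ ⇒ λ = E₂/(E₁h₂ − E₂h₁) = 363/(2858 − 1260) = 0.2271 per min.

0.227 per min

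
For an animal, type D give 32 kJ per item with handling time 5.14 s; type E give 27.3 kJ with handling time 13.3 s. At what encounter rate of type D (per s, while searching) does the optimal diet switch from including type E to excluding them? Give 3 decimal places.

Drop type E once their profitability E₂/h₂ falls below the rate achievable on type D alone: E₂/h₂ = λE₁/(1 + λh₁).
Solve for λ: λE₁h₂ = E₂(1 + λh₁) → λ(E₁h₂ − E₂h₁) = E₂ → λ = E₂/(E₁h₂ − E₂h₁).
λ = 27.3/(32×13.3 − 27.3×5.14) = 27.3/285.3 = 0.0957 per s.

0.096 per s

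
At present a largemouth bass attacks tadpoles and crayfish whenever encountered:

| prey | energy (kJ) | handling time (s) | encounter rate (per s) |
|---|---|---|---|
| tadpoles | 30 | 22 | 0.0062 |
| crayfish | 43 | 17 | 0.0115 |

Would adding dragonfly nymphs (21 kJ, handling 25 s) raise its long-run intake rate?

Yes

Intake rate on the current diet: R = (0.0062×30 + 0.0115×43) / (1 + 0.0062×22 + 0.0115×17) = 0.6805/1.332 = 0.5109 kJ/s.
Profitability of dragonfly nymphs: 21/25 = 0.84 kJ/s.
Since 0.84 > R, including dragonfly nymphs increases the long-run rate.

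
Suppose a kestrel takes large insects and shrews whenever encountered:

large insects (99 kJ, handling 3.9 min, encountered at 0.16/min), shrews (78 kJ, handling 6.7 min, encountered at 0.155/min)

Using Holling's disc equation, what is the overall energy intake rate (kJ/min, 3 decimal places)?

R = (0.16×99 + 0.155×78) / (1 + 0.16×3.9 + 0.155×6.7) = 27.93/2.663 = 10.49 kJ/min.

10.490 kJ/min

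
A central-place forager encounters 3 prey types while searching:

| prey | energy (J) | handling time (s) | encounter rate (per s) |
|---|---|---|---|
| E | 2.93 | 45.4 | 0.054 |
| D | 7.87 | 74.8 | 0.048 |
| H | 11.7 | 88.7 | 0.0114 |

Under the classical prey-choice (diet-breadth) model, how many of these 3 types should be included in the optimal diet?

2

Profitabilities (E/h, J/s): H 0.132, D 0.105, E 0.0645. Add prey in this order while the next type's profitability exceeds the intake rate on those already taken.
Rate on top 1: 0.06632. D: 0.105 > 0.06632 → include.
Rate on top 2: 0.09125. E: 0.0645 < 0.09125 → exclude; stop.
Optimal diet: H, D — 2 of 3 types.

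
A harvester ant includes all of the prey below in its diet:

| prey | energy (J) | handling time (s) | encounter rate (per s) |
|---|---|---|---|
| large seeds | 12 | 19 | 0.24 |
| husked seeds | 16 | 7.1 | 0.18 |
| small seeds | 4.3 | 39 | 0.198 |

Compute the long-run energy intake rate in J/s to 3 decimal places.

Energy encountered per unit search time: 0.24×12 + 0.18×16 + 0.198×4.3 = 6.611 J/s.
Handling time per unit search time: 0.24×19 + 0.18×7.1 + 0.198×39 = 13.56.
Rate = 6.611/(1 + 13.56) = 0.4541 J/s.

0.454 J/s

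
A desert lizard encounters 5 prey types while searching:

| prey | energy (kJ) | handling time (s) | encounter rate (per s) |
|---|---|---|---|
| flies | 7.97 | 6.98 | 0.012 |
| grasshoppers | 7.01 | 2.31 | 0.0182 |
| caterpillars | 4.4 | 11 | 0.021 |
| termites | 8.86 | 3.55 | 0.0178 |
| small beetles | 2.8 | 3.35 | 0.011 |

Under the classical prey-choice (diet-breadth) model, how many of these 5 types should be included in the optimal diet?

Rank by E/h (kJ/s): grasshoppers 3.03, termites 2.5, flies 1.14, small beetles 0.836, caterpillars 0.4. Include each in turn until the next type's E/h falls below the running intake rate.
Rate on top 1: 0.1224. termites: 2.5 > 0.1224 → include.
Rate on top 2: 0.2581. flies: 1.14 > 0.2581 → include.
Rate on top 3: 0.3204. small beetles: 0.836 > 0.3204 → include.
Rate on top 4: 0.3359. caterpillars: 0.4 > 0.3359 → include.
Optimal diet: grasshoppers, termites, flies, small beetles, caterpillars — 5 of 5 types.

5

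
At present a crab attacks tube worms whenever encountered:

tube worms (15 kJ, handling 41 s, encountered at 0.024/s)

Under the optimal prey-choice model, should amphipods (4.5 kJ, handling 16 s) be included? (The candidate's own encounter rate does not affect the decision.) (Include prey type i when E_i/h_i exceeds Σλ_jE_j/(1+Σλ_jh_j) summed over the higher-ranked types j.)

Yes

Intake rate on the current diet: R = (0.024×15) / (1 + 0.024×41) = 0.36/1.984 = 0.1815 kJ/s.
amphipods: E/h = 4.5/16 = 0.2812 kJ/s.
Since 0.2812 > R, including amphipods increases the long-run rate.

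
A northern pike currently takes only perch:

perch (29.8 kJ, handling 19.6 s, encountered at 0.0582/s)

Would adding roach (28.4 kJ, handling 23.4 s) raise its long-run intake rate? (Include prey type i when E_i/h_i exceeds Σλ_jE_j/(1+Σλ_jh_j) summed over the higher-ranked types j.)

Yes

Current rate: (0.0582×29.8)/(1 + 0.0582×19.6) = 0.8102 kJ/s.
Profitability of roach: 28.4/23.4 = 1.214 kJ/s.
Since 1.214 > R, including roach increases the long-run rate.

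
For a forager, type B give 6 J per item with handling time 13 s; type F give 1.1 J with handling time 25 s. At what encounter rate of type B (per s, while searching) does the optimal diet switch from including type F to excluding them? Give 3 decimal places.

At the threshold, the rate on type B alone equals the profitability of type F: λ·6/(1 + λ·13) = 1.1/25 = 0.044.
Rearranging, λ(6 − 0.044×13) = 0.044, so λ = 0.044/5.428 = 0.008106 per s.

0.008 per s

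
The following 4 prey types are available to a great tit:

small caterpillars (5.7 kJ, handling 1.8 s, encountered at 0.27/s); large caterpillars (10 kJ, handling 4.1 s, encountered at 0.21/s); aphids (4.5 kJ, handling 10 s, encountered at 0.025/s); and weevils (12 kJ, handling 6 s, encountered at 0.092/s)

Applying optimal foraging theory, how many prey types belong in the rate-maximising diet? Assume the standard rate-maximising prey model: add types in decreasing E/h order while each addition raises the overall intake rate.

3

E/h in descending order: small caterpillars 3.17, large caterpillars 2.44, weevils 2, aphids 0.45 kJ/s. The optimal diet is the largest prefix of this list for which every included type satisfies E_i/h_i > R on the types above it.
Rate on top 1: 1.036. large caterpillars: 2.44 > 1.036 → include.
Rate on top 2: 1.55. weevils: 2 > 1.55 → include.
Rate on top 3: 1.636. aphids: 0.45 < 1.636 → exclude; stop.
Optimal diet: small caterpillars, large caterpillars, weevils — 3 of 4 types.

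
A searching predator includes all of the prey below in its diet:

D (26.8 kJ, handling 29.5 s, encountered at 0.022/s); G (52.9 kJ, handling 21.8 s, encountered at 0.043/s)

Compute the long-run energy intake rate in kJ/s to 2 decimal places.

R = Σλ_iE_i / (1 + Σλ_ih_i)
Numerator: 0.022×26.8 + 0.043×52.9 = 2.864
Denominator: 1 + 0.022×29.5 + 0.043×21.8 = 2.586
R = 2.864/2.586 = 1.107 kJ/s

1.11 kJ/s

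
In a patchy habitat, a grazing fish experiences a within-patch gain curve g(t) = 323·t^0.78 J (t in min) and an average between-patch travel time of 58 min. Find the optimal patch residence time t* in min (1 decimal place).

205.6 min

Maximise g(t)/(T+t): set derivative to zero → g'(t)(T+t) = g(t).
g'(t) = 0.78·323·t^-0.22. Setting 0.78·323·t^-0.22 = 323·t^0.78/(58+t) gives 0.78(58+t) = t, so 0.22·t = 0.78×58.
t* = 0.78×58/0.22 = 205.6 min.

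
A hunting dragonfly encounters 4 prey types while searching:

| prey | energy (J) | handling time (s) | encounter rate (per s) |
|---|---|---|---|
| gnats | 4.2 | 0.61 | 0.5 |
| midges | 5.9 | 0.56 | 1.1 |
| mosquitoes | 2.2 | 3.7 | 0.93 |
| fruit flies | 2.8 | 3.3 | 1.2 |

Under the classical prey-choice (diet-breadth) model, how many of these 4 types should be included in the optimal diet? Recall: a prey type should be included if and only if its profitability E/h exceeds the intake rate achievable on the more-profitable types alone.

E/h in descending order: midges 10.5, gnats 6.89, fruit flies 0.848, mosquitoes 0.595 J/s. The optimal diet is the largest prefix of this list for which every included type satisfies E_i/h_i > R on the types above it.
Rate on top 1: 4.016. gnats: 6.89 > 4.016 → include.
Rate on top 2: 4.472. fruit flies: 0.848 < 4.472 → exclude; stop.
Optimal diet: midges, gnats — 2 of 4 types.

2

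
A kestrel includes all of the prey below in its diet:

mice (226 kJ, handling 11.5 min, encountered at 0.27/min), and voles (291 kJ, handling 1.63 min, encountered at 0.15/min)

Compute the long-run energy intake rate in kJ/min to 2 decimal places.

Energy encountered per unit search time: 0.27×226 + 0.15×291 = 104.7 kJ/min.
Handling time per unit search time: 0.27×11.5 + 0.15×1.63 = 3.35.
Rate = 104.7/(1 + 3.35) = 24.06 kJ/min.

24.06 kJ/min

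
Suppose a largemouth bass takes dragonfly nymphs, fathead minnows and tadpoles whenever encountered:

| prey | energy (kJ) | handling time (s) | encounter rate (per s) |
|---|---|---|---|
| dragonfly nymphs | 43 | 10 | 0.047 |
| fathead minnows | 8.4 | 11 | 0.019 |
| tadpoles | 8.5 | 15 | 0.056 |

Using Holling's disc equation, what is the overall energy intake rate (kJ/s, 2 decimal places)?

1.05 kJ/s

R = Σλ_iE_i / (1 + Σλ_ih_i)
Numerator: 0.047×43 + 0.019×8.4 + 0.056×8.5 = 2.657
Denominator: 1 + 0.047×10 + 0.019×11 + 0.056×15 = 2.519
R = 2.657/2.519 = 1.055 kJ/s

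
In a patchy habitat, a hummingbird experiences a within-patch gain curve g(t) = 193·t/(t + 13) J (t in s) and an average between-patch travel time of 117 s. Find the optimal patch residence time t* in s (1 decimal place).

39.0 s

By the marginal value theorem, leave when the instantaneous gain rate g'(t) equals the habitat-wide average g(t)/(T + t).
g'(t) = 193·13/(t + 13)². Setting 193·13/(t+13)² = 193t/[(t+13)(117+t)] gives 13(117+t) = t(t+13), so t² = 13×117 = 1521.
t* = √1521 = 39 s.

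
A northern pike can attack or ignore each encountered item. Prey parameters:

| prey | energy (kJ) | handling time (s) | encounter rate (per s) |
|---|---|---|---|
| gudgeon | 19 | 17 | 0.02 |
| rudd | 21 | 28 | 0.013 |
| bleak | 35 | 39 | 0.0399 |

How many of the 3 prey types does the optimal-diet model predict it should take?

Rank by E/h (kJ/s): gudgeon 1.12, bleak 0.897, rudd 0.75. Include each in turn until the next type's E/h falls below the running intake rate.
Rate on top 1: 0.2836. bleak: 0.897 > 0.2836 → include.
Rate on top 2: 0.6134. rudd: 0.75 > 0.6134 → include.
Optimal diet: gudgeon, bleak, rudd — 3 of 3 types.

3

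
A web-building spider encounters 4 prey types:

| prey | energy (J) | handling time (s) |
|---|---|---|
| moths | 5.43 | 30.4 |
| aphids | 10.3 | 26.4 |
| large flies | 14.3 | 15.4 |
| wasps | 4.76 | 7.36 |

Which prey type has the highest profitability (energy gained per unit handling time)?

Profitability E/h (J/s): moths = 5.43/30.4 = 0.179, aphids = 10.3/26.4 = 0.39, large flies = 14.3/15.4 = 0.929, wasps = 4.76/7.36 = 0.647.
Ranked: large flies > wasps > aphids > moths.

large flies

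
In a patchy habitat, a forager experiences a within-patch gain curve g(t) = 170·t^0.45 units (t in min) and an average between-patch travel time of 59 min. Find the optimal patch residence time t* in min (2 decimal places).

By the marginal value theorem, leave when the instantaneous gain rate g'(t) equals the habitat-wide average g(t)/(T + t).
g'(t) = 0.45·170·t^-0.55. Setting 0.45·170·t^-0.55 = 170·t^0.45/(59+t) gives 0.45(59+t) = t, so 0.55·t = 0.45×59.
t* = 0.45×59/0.55 = 48.27 min.

48.27 min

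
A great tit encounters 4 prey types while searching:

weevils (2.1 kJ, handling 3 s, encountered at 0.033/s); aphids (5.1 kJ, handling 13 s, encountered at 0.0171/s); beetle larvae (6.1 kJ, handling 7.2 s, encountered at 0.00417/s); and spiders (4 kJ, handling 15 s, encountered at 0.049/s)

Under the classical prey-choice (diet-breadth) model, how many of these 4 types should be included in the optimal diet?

E/h in descending order: beetle larvae 0.847, weevils 0.7, aphids 0.392, spiders 0.267 kJ/s. The optimal diet is the largest prefix of this list for which every included type satisfies E_i/h_i > R on the types above it.
Rate on top 1: 0.0247. weevils: 0.7 > 0.0247 → include.
Rate on top 2: 0.08391. aphids: 0.392 > 0.08391 → include.
Rate on top 3: 0.1346. spiders: 0.267 > 0.1346 → include.
Optimal diet: beetle larvae, weevils, aphids, spiders — 4 of 4 types.

4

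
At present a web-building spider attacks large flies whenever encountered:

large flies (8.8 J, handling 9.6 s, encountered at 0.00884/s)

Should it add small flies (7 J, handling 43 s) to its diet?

Current rate: (0.00884×8.8)/(1 + 0.00884×9.6) = 0.07171 J/s.
Profitability of small flies: 7/43 = 0.1628 J/s.
Since 0.1628 > R, including small flies increases the long-run rate.

Yes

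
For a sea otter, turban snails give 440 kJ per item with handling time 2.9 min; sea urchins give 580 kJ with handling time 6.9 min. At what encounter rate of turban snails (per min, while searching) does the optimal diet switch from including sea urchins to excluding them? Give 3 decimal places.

0.428 per min

At the threshold, the rate on turban snails alone equals the profitability of sea urchins: λ·440/(1 + λ·2.9) = 580/6.9 = 84.06.
Rearranging, λ(440 − 84.06×2.9) = 84.06, so λ = 84.06/196.2 = 0.4284 per min.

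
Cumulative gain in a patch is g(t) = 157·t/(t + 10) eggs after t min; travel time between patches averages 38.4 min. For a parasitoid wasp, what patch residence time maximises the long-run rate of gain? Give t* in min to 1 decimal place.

19.6 min

Optimal t* satisfies g'(t*) = g(t*)/(T + t*).
g'(t) = 157·10/(t + 10)². Setting 157·10/(t+10)² = 157t/[(t+10)(38.4+t)] gives 10(38.4+t) = t(t+10), so t² = 10×38.4 = 384.
t* = √384 = 19.6 min.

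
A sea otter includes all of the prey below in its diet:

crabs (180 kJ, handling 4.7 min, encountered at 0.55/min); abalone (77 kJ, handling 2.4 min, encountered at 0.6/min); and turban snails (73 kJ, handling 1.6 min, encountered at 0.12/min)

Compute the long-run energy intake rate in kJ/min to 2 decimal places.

29.51 kJ/min

R = (0.55×180 + 0.6×77 + 0.12×73) / (1 + 0.55×4.7 + 0.6×2.4 + 0.12×1.6) = 154/5.217 = 29.51 kJ/min.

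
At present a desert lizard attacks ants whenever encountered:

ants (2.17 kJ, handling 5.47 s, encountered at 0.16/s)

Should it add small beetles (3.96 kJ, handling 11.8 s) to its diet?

Current rate: (0.16×2.17)/(1 + 0.16×5.47) = 0.1852 kJ/s.
small beetles: E/h = 3.96/11.8 = 0.3356 kJ/s.
0.3356 > 0.1852, so adding small beetles raises the average — include it.

Yes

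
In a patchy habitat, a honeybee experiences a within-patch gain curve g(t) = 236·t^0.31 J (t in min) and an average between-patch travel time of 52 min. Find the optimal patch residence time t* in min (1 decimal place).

Optimal t* satisfies g'(t*) = g(t*)/(T + t*).
g'(t) = 0.31·236·t^-0.69. Setting 0.31·236·t^-0.69 = 236·t^0.31/(52+t) gives 0.31(52+t) = t, so 0.69·t = 0.31×52.
t* = 0.31×52/0.69 = 23.36 min.

23.4 min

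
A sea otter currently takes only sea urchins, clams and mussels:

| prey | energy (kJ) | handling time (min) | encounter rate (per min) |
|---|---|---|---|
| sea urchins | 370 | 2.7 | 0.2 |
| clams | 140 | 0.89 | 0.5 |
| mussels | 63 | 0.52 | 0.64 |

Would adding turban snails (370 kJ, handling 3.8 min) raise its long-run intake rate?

Yes

On sea urchins, clams and mussels alone, R = ΣλE/(1+Σλh) = 184.3/2.318 = 79.52 kJ/min.
Profitability of turban snails: 370/3.8 = 97.37 kJ/min.
Since 97.37 > R, including turban snails increases the long-run rate.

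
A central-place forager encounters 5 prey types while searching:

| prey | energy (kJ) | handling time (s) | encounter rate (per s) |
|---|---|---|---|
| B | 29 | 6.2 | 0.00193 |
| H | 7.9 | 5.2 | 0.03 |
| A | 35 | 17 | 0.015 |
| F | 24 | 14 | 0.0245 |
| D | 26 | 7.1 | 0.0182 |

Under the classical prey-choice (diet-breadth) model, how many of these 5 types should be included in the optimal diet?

Profitabilities (E/h, kJ/s): B 4.68, D 3.66, A 2.06, F 1.71, H 1.52. Add prey in this order while the next type's profitability exceeds the intake rate on those already taken.
Rate on top 1: 0.05531. D: 3.66 > 0.05531 → include.
Rate on top 2: 0.4637. A: 2.06 > 0.4637 → include.
Rate on top 3: 0.755. F: 1.71 > 0.755 → include.
Rate on top 4: 0.9442. H: 1.52 > 0.9442 → include.
Optimal diet: B, D, A, F, H — 5 of 5 types.

5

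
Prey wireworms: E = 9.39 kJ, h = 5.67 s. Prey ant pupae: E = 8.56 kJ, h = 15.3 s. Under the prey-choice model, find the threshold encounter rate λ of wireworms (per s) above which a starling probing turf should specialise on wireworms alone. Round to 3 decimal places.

0.090 per s

At the threshold, the rate on wireworms alone equals the profitability of ant pupae: λ·9.39/(1 + λ·5.67) = 8.56/15.3 = 0.5595.
Rearranging, λ(9.39 − 0.5595×5.67) = 0.5595, so λ = 0.5595/6.218 = 0.08998 per s.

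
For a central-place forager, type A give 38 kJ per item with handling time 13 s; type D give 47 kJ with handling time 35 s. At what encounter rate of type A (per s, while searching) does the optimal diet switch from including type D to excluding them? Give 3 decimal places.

0.065 per s

The zero-one rule: include type D iff E₂/h₂ > λE₁/(1+λh₁). Equality gives the switch point.
λE₁h₂ = E₂ + λE₂h₁ ⇒ λ = E₂/(E₁h₂ − E₂h₁) = 47/(1330 − 611) = 0.06537 per s.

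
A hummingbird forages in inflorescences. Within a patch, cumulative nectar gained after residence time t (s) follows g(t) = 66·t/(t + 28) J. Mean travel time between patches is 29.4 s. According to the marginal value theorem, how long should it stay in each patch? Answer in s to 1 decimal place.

Maximise g(t)/(T+t): set derivative to zero → g'(t)(T+t) = g(t).
g'(t) = 66·28/(t + 28)². Setting 66·28/(t+28)² = 66t/[(t+28)(29.4+t)] gives 28(29.4+t) = t(t+28), so t² = 28×29.4 = 823.2.
t* = √823.2 = 28.69 s.

28.7 s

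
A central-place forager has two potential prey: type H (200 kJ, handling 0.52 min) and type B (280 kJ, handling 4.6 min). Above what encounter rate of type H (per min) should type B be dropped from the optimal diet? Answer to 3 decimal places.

At the threshold, the rate on type H alone equals the profitability of type B: λ·200/(1 + λ·0.52) = 280/4.6 = 60.87.
Rearranging, λ(200 − 60.87×0.52) = 60.87, so λ = 60.87/168.3 = 0.3616 per min.

0.362 per min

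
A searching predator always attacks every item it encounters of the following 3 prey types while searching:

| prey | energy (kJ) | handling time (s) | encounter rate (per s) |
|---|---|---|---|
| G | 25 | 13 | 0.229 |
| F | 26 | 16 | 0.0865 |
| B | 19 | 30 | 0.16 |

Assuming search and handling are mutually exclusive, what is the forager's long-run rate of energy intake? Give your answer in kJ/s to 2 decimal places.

R = (0.229×25 + 0.0865×26 + 0.16×19) / (1 + 0.229×13 + 0.0865×16 + 0.16×30) = 11.01/10.16 = 1.084 kJ/s.

1.08 kJ/s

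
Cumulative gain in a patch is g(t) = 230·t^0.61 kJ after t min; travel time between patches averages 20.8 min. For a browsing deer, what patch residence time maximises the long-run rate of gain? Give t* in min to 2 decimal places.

32.53 min

Maximise g(t)/(T+t): set derivative to zero → g'(t)(T+t) = g(t).
g'(t) = 0.61·230·t^-0.39. Setting 0.61·230·t^-0.39 = 230·t^0.61/(20.8+t) gives 0.61(20.8+t) = t, so 0.39·t = 0.61×20.8.
t* = 0.61×20.8/0.39 = 32.53 min.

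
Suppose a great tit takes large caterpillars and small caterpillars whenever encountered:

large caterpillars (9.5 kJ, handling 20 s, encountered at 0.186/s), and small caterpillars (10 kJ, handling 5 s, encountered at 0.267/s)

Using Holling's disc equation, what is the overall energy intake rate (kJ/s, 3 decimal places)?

0.733 kJ/s

Energy encountered per unit search time: 0.186×9.5 + 0.267×10 = 4.437 kJ/s.
Handling time per unit search time: 0.186×20 + 0.267×5 = 5.055.
Rate = 4.437/(1 + 5.055) = 0.7328 kJ/s.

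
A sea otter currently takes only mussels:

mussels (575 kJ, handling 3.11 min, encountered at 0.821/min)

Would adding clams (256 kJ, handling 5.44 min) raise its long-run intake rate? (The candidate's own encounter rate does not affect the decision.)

No

Current rate: (0.821×575)/(1 + 0.821×3.11) = 132.9 kJ/min.
clams: E/h = 256/5.44 = 47.06 kJ/min.
47.06 < 132.9, so adding clams would lower the average — exclude it.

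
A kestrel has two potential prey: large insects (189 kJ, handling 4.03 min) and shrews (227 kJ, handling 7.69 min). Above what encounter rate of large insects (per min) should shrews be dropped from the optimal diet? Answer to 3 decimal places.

0.421 per min

At the threshold, the rate on large insects alone equals the profitability of shrews: λ·189/(1 + λ·4.03) = 227/7.69 = 29.52.
Rearranging, λ(189 − 29.52×4.03) = 29.52, so λ = 29.52/70.04 = 0.4215 per min.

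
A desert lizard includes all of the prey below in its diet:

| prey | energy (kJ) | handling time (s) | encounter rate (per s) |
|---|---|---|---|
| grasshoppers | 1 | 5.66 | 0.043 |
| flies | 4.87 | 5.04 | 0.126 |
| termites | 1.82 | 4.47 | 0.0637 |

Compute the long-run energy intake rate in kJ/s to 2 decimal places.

0.36 kJ/s

Energy encountered per unit search time: 0.043×1 + 0.126×4.87 + 0.0637×1.82 = 0.7726 kJ/s.
Handling time per unit search time: 0.043×5.66 + 0.126×5.04 + 0.0637×4.47 = 1.163.
Rate = 0.7726/(1 + 1.163) = 0.3571 kJ/s.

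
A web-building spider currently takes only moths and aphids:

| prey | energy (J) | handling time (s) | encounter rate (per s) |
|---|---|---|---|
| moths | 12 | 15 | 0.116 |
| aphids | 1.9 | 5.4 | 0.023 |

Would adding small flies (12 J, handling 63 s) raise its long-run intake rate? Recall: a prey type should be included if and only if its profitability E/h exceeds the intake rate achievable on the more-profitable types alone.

No

Intake rate on the current diet: R = (0.116×12 + 0.023×1.9) / (1 + 0.116×15 + 0.023×5.4) = 1.436/2.864 = 0.5013 J/s.
small flies: E/h = 12/63 = 0.1905 J/s.
0.1905 < 0.5013, so adding small flies would lower the average — exclude it.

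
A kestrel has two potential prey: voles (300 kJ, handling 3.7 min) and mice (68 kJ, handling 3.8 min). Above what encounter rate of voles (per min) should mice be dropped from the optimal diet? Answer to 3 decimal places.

At the threshold, the rate on voles alone equals the profitability of mice: λ·300/(1 + λ·3.7) = 68/3.8 = 17.89.
Rearranging, λ(300 − 17.89×3.7) = 17.89, so λ = 17.89/233.8 = 0.07654 per min.

0.077 per min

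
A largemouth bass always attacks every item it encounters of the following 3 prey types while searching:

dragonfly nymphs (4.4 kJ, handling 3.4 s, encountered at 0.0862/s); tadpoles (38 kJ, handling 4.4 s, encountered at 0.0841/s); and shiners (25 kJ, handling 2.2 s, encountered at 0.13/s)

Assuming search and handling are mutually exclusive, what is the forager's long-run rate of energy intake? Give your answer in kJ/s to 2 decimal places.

R = Σλ_iE_i / (1 + Σλ_ih_i)
Numerator: 0.0862×4.4 + 0.0841×38 + 0.13×25 = 6.825
Denominator: 1 + 0.0862×3.4 + 0.0841×4.4 + 0.13×2.2 = 1.949
R = 6.825/1.949 = 3.502 kJ/s

3.50 kJ/s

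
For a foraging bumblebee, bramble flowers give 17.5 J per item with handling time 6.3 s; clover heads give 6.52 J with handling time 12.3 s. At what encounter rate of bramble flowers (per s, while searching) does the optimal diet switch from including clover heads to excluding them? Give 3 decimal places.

The zero-one rule: include clover heads iff E₂/h₂ > λE₁/(1+λh₁). Equality gives the switch point.
λE₁h₂ = E₂ + λE₂h₁ ⇒ λ = E₂/(E₁h₂ − E₂h₁) = 6.52/(215.2 − 41.08) = 0.03743 per s.

0.037 per s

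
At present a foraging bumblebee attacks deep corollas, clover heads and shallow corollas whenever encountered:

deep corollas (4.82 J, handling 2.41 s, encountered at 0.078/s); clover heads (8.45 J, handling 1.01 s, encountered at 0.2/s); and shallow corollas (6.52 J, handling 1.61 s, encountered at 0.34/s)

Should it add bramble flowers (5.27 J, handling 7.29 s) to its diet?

No

Intake rate on the current diet: R = (0.078×4.82 + 0.2×8.45 + 0.34×6.52) / (1 + 0.078×2.41 + 0.2×1.01 + 0.34×1.61) = 4.283/1.937 = 2.211 J/s.
bramble flowers: E/h = 5.27/7.29 = 0.7229 J/s.
0.7229 < 2.211, so adding bramble flowers would lower the average — exclude it.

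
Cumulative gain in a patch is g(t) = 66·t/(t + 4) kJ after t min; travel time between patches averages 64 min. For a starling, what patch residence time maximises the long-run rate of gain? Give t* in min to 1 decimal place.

By the marginal value theorem, leave when the instantaneous gain rate g'(t) equals the habitat-wide average g(t)/(T + t).
g'(t) = 66·4/(t + 4)². Setting 66·4/(t+4)² = 66t/[(t+4)(64+t)] gives 4(64+t) = t(t+4), so t² = 4×64 = 256.
t* = √256 = 16 min.

16.0 min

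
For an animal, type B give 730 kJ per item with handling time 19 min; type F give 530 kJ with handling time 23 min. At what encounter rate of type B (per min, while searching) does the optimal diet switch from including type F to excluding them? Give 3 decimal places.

Drop type F once their profitability E₂/h₂ falls below the rate achievable on type B alone: E₂/h₂ = λE₁/(1 + λh₁).
Solve for λ: λE₁h₂ = E₂(1 + λh₁) → λ(E₁h₂ − E₂h₁) = E₂ → λ = E₂/(E₁h₂ − E₂h₁).
λ = 530/(730×23 − 530×19) = 530/6720 = 0.07887 per min.

0.079 per min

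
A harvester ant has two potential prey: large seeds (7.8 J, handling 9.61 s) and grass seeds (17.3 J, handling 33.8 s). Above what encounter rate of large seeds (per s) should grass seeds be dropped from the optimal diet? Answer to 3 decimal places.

0.178 per s

The zero-one rule: include grass seeds iff E₂/h₂ > λE₁/(1+λh₁). Equality gives the switch point.
λE₁h₂ = E₂ + λE₂h₁ ⇒ λ = E₂/(E₁h₂ − E₂h₁) = 17.3/(263.6 − 166.3) = 0.1776 per s.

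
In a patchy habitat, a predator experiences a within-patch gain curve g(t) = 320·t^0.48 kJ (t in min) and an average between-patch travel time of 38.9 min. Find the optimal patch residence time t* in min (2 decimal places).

35.91 min

Maximise g(t)/(T+t): set derivative to zero → g'(t)(T+t) = g(t).
g'(t) = 0.48·320·t^-0.52. Setting 0.48·320·t^-0.52 = 320·t^0.48/(38.9+t) gives 0.48(38.9+t) = t, so 0.52·t = 0.48×38.9.
t* = 0.48×38.9/0.52 = 35.91 min.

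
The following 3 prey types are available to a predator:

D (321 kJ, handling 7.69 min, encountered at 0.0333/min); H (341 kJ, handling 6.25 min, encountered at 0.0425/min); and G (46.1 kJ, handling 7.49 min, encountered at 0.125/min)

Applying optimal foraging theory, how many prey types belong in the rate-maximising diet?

Rank by E/h (kJ/min): H 54.6, D 41.7, G 6.15. Include each in turn until the next type's E/h falls below the running intake rate.
Rate on top 1: 11.45. D: 41.7 > 11.45 → include.
Rate on top 2: 16.55. G: 6.15 < 16.55 → exclude; stop.
Optimal diet: H, D — 2 of 3 types.

2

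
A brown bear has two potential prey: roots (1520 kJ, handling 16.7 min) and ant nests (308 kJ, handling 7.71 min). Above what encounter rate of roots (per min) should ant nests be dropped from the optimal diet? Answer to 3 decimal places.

At the threshold, the rate on roots alone equals the profitability of ant nests: λ·1520/(1 + λ·16.7) = 308/7.71 = 39.95.
Rearranging, λ(1520 − 39.95×16.7) = 39.95, so λ = 39.95/852.9 = 0.04684 per min.

0.047 per min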